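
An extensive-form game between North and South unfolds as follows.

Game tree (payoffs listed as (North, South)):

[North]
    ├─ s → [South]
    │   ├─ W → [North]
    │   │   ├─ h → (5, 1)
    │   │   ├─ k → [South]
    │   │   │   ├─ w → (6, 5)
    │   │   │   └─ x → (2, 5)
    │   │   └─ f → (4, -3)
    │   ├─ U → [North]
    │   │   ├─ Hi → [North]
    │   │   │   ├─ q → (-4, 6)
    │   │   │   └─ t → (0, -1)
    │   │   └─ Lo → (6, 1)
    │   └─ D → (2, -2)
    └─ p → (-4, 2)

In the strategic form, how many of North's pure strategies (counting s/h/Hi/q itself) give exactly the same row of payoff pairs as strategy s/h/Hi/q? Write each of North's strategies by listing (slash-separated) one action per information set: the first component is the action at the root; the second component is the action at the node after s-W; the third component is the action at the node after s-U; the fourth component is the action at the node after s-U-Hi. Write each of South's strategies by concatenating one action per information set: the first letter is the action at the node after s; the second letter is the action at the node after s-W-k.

1

Row for s/h/Hi/q (columns Ww, Wx, Uw, Ux, Dw, Dx): (5,1) (5,1) (-4,6) (-4,6) (2,-2) (2,-2).
Every one of North's information sets is on the play path for some reply by South when North follows s/h/Hi/q.
Changing the action at any of them therefore changes at least one column, so only s/h/Hi/q itself gives this row.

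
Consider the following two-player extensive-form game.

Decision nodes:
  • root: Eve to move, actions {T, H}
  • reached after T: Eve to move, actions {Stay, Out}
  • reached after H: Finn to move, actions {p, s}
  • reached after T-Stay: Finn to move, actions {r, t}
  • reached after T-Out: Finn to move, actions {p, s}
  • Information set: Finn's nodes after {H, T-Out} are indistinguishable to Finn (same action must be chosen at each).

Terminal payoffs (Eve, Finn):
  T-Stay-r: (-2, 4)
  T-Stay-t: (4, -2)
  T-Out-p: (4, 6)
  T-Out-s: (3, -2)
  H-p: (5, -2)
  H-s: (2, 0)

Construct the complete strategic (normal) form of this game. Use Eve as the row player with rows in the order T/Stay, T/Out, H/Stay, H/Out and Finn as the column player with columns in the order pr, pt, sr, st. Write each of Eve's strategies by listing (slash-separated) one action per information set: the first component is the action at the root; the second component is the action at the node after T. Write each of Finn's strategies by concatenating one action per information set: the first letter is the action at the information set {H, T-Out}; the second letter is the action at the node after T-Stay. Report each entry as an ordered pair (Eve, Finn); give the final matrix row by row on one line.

T/Stay: (-2,4) (4,-2) (-2,4) (4,-2) | T/Out: (4,6) (4,6) (3,-2) (3,-2) | H/Stay: (5,-2) (5,-2) (2,0) (2,0) | H/Out: (5,-2) (5,-2) (2,0) (2,0)

Row T/Stay: pr→(-2,4), pt→(4,-2), sr→(-2,4), st→(4,-2)
Row T/Out: pr→(4,6), pt→(4,6), sr→(3,-2), st→(3,-2)
Row H/Stay: pr→(5,-2), pt→(5,-2), sr→(2,0), st→(2,0)
Row H/Out: pr→(5,-2), pt→(5,-2), sr→(2,0), st→(2,0)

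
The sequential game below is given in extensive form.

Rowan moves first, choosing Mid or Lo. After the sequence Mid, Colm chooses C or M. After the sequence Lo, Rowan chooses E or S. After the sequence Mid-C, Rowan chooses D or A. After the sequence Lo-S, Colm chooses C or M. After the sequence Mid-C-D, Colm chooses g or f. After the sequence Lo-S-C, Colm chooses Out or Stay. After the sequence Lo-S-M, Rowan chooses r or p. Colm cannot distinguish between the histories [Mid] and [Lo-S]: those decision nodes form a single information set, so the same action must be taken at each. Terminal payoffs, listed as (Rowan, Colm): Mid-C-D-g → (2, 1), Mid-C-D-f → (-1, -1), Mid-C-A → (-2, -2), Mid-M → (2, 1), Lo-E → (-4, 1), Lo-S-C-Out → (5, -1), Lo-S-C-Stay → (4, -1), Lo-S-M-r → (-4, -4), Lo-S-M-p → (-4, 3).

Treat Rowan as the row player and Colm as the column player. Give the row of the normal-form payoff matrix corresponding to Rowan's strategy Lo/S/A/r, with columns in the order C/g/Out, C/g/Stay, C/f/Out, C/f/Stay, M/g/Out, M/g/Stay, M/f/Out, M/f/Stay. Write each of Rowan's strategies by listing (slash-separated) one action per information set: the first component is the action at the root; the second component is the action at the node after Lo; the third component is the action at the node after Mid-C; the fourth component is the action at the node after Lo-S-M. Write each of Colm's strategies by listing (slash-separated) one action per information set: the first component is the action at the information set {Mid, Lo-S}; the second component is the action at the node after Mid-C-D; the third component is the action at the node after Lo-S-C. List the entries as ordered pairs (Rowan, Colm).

(5,-1) (4,-1) (5,-1) (4,-1) (-4,-4) (-4,-4) (-4,-4) (-4,-4)

vs C/g/Out: Rowan plays Lo → Rowan plays S at [Lo] → Colm plays C at [Lo-S] → Colm plays Out at [Lo-S-C] → (5, -1)
vs C/g/Stay: Rowan plays Lo → Rowan plays S at [Lo] → Colm plays C at [Lo-S] → Colm plays Stay at [Lo-S-C] → (4, -1)
vs C/f/Out: Rowan plays Lo → Rowan plays S at [Lo] → Colm plays C at [Lo-S] → Colm plays Out at [Lo-S-C] → (5, -1)
vs C/f/Stay: Rowan plays Lo → Rowan plays S at [Lo] → Colm plays C at [Lo-S] → Colm plays Stay at [Lo-S-C] → (4, -1)
vs M/g/Out: Rowan plays Lo → Rowan plays S at [Lo] → Colm plays M at [Lo-S] → Rowan plays r at [Lo-S-M] → (-4, -4)
vs M/g/Stay: Rowan plays Lo → Rowan plays S at [Lo] → Colm plays M at [Lo-S] → Rowan plays r at [Lo-S-M] → (-4, -4)
vs M/f/Out: Rowan plays Lo → Rowan plays S at [Lo] → Colm plays M at [Lo-S] → Rowan plays r at [Lo-S-M] → (-4, -4)
vs M/f/Stay: Rowan plays Lo → Rowan plays S at [Lo] → Colm plays M at [Lo-S] → Rowan plays r at [Lo-S-M] → (-4, -4)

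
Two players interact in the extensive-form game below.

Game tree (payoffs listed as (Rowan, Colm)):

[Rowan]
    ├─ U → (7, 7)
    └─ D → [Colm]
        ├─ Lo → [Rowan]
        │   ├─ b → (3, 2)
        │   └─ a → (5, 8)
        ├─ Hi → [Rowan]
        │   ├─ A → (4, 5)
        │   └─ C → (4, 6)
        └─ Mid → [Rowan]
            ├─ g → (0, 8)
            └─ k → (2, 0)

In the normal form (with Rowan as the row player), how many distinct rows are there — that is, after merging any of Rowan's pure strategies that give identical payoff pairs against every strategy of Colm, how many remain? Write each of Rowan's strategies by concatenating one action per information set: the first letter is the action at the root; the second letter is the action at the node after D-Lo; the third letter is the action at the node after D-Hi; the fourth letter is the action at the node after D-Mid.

9

Rowan has 16 pure strategies: UbAg, UbAk, UbCg, UbCk, UaAg, UaAk, UaCg, UaCk, DbAg, DbAk, DbCg, DbCk, DaAg, DaAk, DaCg, DaCk. Columns: Lo, Hi, Mid.
{UbAg, UbAk, UbCg, UbCk, UaAg, UaAk, UaCg, UaCk} → row (7,7) (7,7) (7,7)
{DbAg} → row (3,2) (4,5) (0,8)
{DbAk} → row (3,2) (4,5) (2,0)
{DbCg} → row (3,2) (4,6) (0,8)
{DbCk} → row (3,2) (4,6) (2,0)
{DaAg} → row (5,8) (4,5) (0,8)
{DaAk} → row (5,8) (4,5) (2,0)
{DaCg} → row (5,8) (4,6) (0,8)
{DaCk} → row (5,8) (4,6) (2,0)
That's 9 distinct rows out of 16 strategies.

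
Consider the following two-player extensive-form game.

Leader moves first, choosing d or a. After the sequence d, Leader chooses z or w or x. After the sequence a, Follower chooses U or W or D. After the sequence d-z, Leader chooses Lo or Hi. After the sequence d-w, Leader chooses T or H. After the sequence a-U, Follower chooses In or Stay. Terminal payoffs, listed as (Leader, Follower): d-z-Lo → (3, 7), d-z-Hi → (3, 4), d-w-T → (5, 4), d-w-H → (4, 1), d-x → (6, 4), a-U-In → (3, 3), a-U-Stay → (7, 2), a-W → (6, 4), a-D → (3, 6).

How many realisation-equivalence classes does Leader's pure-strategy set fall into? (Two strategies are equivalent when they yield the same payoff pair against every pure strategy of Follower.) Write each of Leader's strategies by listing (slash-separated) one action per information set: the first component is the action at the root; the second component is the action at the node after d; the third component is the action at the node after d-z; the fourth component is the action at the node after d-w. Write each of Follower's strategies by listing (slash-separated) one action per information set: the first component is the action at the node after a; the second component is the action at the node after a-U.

6

Leader has 24 pure strategies: d/z/Lo/T, d/z/Lo/H, d/z/Hi/T, d/z/Hi/H, d/w/Lo/T, d/w/Lo/H, d/w/Hi/T, d/w/Hi/H, d/x/Lo/T, d/x/Lo/H, d/x/Hi/T, d/x/Hi/H, a/z/Lo/T, a/z/Lo/H, a/z/Hi/T, a/z/Hi/H, a/w/Lo/T, a/w/Lo/H, a/w/Hi/T, a/w/Hi/H, a/x/Lo/T, a/x/Lo/H, a/x/Hi/T, a/x/Hi/H. Columns: U/In, U/Stay, W/In, W/Stay, D/In, D/Stay.
{d/z/Lo/T, d/z/Lo/H} → row (3,7) (3,7) (3,7) (3,7) (3,7) (3,7)
{d/z/Hi/T, d/z/Hi/H} → row (3,4) (3,4) (3,4) (3,4) (3,4) (3,4)
{d/w/Lo/T, d/w/Hi/T} → row (5,4) (5,4) (5,4) (5,4) (5,4) (5,4)
{d/w/Lo/H, d/w/Hi/H} → row (4,1) (4,1) (4,1) (4,1) (4,1) (4,1)
{d/x/Lo/T, d/x/Lo/H, d/x/Hi/T, d/x/Hi/H} → row (6,4) (6,4) (6,4) (6,4) (6,4) (6,4)
{a/z/Lo/T, a/z/Lo/H, a/z/Hi/T, a/z/Hi/H, a/w/Lo/T, a/w/Lo/H, a/w/Hi/T, a/w/Hi/H, a/x/Lo/T, a/x/Lo/H, a/x/Hi/T, a/x/Hi/H} → row (3,3) (7,2) (6,4) (6,4) (3,6) (3,6)
That's 6 distinct rows out of 24 strategies.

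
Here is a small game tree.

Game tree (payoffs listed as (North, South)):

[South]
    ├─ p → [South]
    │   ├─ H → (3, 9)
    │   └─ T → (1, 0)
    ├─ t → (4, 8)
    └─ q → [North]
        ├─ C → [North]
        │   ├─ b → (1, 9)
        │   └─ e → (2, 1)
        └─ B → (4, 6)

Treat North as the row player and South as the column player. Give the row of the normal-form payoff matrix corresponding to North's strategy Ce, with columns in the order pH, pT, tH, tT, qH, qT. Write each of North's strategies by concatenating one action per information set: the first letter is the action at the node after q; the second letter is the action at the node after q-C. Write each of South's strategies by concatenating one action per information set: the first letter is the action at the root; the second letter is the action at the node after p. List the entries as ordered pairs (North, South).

vs pH: South plays p → South plays H at [p] → (3, 9)
vs pT: South plays p → South plays T at [p] → (1, 0)
vs tH: South plays t → (4, 8)
vs tT: South plays t → (4, 8)
vs qH: South plays q → North plays C at [q] → North plays e at [q-C] → (2, 1)
vs qT: South plays q → North plays C at [q] → North plays e at [q-C] → (2, 1)

(3,9) (1,0) (4,8) (4,8) (2,1) (2,1)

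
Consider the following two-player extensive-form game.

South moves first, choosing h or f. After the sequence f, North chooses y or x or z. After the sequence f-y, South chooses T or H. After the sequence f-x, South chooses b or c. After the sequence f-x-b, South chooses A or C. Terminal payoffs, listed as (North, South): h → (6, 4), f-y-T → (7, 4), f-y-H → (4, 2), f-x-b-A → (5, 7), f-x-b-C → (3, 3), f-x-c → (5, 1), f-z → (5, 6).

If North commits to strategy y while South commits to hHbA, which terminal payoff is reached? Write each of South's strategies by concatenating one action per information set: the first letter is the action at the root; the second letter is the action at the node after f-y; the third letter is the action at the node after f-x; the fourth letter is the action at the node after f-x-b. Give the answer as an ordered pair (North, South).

Trace the play path from the root:
  South plays h
→ terminal payoff (6, 4).
(North's choice at the node after f is never reached on this path, so it doesn't affect the outcome.)

(6, 4)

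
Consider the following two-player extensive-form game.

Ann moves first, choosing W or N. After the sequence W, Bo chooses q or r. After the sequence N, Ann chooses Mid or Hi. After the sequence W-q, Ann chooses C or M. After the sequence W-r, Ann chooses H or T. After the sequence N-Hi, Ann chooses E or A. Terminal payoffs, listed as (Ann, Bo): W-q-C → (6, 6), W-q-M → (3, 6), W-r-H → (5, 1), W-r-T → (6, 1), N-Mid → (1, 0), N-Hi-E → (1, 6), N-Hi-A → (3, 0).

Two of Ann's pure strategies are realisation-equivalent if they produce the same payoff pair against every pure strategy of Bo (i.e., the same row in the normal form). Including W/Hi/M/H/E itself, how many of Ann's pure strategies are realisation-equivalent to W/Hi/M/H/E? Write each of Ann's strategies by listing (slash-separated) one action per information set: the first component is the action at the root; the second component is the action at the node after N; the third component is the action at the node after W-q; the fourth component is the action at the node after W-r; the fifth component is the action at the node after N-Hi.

4

Row for W/Hi/M/H/E (columns q, r): (3,6) (5,1).
Under W/Hi/M/H/E, Ann's choice at the node after N and at the node after N-Hi can never be reached regardless of what Bo does, so varying those choices leaves every outcome unchanged.
Holding the reachable choices fixed and varying the unreachable ones freely already gives 2 × 2 = 4 equivalent strategies.
No other strategy reproduces this row, so those 4 are the full class: W/Mid/M/H/E, W/Mid/M/H/A, W/Hi/M/H/E, W/Hi/M/H/A.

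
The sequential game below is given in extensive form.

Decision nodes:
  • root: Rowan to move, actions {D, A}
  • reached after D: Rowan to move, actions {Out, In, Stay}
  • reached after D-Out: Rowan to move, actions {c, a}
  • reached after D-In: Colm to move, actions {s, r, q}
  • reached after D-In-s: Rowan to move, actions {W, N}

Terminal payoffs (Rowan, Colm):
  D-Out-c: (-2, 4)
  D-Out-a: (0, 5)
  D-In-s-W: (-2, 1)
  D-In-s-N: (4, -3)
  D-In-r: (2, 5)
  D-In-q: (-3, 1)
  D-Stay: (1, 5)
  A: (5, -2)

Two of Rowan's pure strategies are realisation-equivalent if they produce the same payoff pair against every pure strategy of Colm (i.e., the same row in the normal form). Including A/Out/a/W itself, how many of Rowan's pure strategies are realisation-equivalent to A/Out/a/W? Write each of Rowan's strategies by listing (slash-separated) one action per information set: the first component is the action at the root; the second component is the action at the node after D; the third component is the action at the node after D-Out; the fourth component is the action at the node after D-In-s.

12

Row for A/Out/a/W (columns s, r, q): (5,-2) (5,-2) (5,-2).
Under A/Out/a/W, Rowan's choice at the node after D and at the node after D-Out and at the node after D-In-s can never be reached regardless of what Colm does, so varying those choices leaves every outcome unchanged.
Holding the reachable choices fixed and varying the unreachable ones freely already gives 3 × 2 × 2 = 12 equivalent strategies.
No other strategy reproduces this row, so those 12 are the full class: A/Out/c/W, A/Out/c/N, A/Out/a/W, A/Out/a/N, A/In/c/W, A/In/c/N, A/In/a/W, A/In/a/N, A/Stay/c/W, A/Stay/c/N, A/Stay/a/W, A/Stay/a/N.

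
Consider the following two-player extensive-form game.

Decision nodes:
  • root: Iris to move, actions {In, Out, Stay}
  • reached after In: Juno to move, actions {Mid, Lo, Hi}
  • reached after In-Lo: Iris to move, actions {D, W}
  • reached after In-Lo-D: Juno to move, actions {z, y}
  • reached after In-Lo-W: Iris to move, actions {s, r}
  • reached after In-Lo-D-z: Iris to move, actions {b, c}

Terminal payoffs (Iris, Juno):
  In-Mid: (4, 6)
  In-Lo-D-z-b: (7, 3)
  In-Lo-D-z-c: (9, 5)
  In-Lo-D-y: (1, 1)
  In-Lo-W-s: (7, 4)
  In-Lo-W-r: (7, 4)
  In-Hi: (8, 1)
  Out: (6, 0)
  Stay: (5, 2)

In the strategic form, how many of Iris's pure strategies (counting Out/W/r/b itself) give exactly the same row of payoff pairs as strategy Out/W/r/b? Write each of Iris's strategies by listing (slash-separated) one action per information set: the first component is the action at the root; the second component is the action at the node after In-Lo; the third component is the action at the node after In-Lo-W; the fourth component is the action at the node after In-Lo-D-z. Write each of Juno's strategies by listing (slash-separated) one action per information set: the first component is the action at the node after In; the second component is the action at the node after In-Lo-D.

Row for Out/W/r/b (columns Mid/z, Mid/y, Lo/z, Lo/y, Hi/z, Hi/y): (6,0) (6,0) (6,0) (6,0) (6,0) (6,0).
Under Out/W/r/b, Iris's choice at the node after In-Lo and at the node after In-Lo-W and at the node after In-Lo-D-z can never be reached regardless of what Juno does, so varying those choices leaves every outcome unchanged.
Holding the reachable choices fixed and varying the unreachable ones freely already gives 2 × 2 × 2 = 8 equivalent strategies.
No other strategy reproduces this row, so those 8 are the full class: Out/D/s/b, Out/D/s/c, Out/D/r/b, Out/D/r/c, Out/W/s/b, Out/W/s/c, Out/W/r/b, Out/W/r/c.

8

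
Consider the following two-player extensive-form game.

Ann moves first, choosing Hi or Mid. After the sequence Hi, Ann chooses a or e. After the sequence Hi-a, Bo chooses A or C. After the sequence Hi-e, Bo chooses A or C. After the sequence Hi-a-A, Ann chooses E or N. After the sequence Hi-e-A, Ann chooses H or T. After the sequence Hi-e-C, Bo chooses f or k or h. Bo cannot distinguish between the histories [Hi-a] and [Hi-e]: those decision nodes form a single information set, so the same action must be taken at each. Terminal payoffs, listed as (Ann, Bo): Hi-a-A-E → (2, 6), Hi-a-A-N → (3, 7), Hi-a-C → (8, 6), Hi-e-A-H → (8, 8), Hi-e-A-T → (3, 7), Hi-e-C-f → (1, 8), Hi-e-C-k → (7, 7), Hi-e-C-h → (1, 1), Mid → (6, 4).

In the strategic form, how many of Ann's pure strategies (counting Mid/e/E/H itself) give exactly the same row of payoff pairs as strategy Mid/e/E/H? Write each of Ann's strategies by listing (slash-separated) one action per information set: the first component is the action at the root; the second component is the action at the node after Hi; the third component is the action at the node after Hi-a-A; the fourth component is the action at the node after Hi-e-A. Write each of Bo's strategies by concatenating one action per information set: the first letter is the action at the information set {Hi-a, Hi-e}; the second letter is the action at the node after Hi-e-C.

Row for Mid/e/E/H (columns Af, Ak, Ah, Cf, Ck, Ch): (6,4) (6,4) (6,4) (6,4) (6,4) (6,4).
Under Mid/e/E/H, Ann's choice at the node after Hi and at the node after Hi-a-A and at the node after Hi-e-A can never be reached regardless of what Bo does, so varying those choices leaves every outcome unchanged.
Holding the reachable choices fixed and varying the unreachable ones freely already gives 2 × 2 × 2 = 8 equivalent strategies.
No other strategy reproduces this row, so those 8 are the full class: Mid/a/E/H, Mid/a/E/T, Mid/a/N/H, Mid/a/N/T, Mid/e/E/H, Mid/e/E/T, Mid/e/N/H, Mid/e/N/T.

8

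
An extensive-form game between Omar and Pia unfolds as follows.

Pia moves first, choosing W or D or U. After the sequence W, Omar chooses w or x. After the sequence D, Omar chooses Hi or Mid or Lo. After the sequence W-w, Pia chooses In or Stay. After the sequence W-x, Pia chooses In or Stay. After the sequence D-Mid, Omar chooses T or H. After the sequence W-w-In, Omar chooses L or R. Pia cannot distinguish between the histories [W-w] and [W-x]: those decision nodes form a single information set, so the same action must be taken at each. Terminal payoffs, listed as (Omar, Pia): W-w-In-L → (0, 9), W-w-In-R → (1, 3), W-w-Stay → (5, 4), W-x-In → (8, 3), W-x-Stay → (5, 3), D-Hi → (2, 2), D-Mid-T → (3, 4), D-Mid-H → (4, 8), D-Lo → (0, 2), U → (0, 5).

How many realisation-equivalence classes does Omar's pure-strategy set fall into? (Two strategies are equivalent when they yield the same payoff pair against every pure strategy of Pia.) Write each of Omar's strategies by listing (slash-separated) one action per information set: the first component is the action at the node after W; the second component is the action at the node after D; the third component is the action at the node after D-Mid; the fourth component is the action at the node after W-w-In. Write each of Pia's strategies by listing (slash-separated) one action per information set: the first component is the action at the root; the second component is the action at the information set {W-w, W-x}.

Omar has 24 pure strategies: w/Hi/T/L, w/Hi/T/R, w/Hi/H/L, w/Hi/H/R, w/Mid/T/L, w/Mid/T/R, w/Mid/H/L, w/Mid/H/R, w/Lo/T/L, w/Lo/T/R, w/Lo/H/L, w/Lo/H/R, x/Hi/T/L, x/Hi/T/R, x/Hi/H/L, x/Hi/H/R, x/Mid/T/L, x/Mid/T/R, x/Mid/H/L, x/Mid/H/R, x/Lo/T/L, x/Lo/T/R, x/Lo/H/L, x/Lo/H/R. Columns: W/In, W/Stay, D/In, D/Stay, U/In, U/Stay.
{w/Hi/T/L, w/Hi/H/L} → row (0,9) (5,4) (2,2) (2,2) (0,5) (0,5)
{w/Hi/T/R, w/Hi/H/R} → row (1,3) (5,4) (2,2) (2,2) (0,5) (0,5)
{w/Mid/T/L} → row (0,9) (5,4) (3,4) (3,4) (0,5) (0,5)
{w/Mid/T/R} → row (1,3) (5,4) (3,4) (3,4) (0,5) (0,5)
{w/Mid/H/L} → row (0,9) (5,4) (4,8) (4,8) (0,5) (0,5)
{w/Mid/H/R} → row (1,3) (5,4) (4,8) (4,8) (0,5) (0,5)
{w/Lo/T/L, w/Lo/H/L} → row (0,9) (5,4) (0,2) (0,2) (0,5) (0,5)
{w/Lo/T/R, w/Lo/H/R} → row (1,3) (5,4) (0,2) (0,2) (0,5) (0,5)
{x/Hi/T/L, x/Hi/T/R, x/Hi/H/L, x/Hi/H/R} → row (8,3) (5,3) (2,2) (2,2) (0,5) (0,5)
{x/Mid/T/L, x/Mid/T/R} → row (8,3) (5,3) (3,4) (3,4) (0,5) (0,5)
{x/Mid/H/L, x/Mid/H/R} → row (8,3) (5,3) (4,8) (4,8) (0,5) (0,5)
{x/Lo/T/L, x/Lo/T/R, x/Lo/H/L, x/Lo/H/R} → row (8,3) (5,3) (0,2) (0,2) (0,5) (0,5)
That's 12 distinct rows out of 24 strategies.

12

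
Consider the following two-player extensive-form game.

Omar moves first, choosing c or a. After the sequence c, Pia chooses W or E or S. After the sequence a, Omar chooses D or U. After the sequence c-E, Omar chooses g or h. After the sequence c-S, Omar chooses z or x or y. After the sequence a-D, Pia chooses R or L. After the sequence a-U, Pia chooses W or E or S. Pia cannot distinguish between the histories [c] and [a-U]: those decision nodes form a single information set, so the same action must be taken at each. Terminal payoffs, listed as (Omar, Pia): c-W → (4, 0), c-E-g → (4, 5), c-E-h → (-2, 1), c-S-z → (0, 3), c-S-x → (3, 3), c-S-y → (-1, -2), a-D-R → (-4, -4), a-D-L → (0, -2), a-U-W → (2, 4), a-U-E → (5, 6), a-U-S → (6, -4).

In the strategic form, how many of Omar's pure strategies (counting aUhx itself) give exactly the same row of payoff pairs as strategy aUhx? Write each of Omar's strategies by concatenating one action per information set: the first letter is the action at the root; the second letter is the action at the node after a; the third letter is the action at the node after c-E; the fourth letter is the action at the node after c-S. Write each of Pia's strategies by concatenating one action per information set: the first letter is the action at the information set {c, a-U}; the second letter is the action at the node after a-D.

Row for aUhx (columns WR, WL, ER, EL, SR, SL): (2,4) (2,4) (5,6) (5,6) (6,-4) (6,-4).
Under aUhx, Omar's choice at the node after c-E and at the node after c-S can never be reached regardless of what Pia does, so varying those choices leaves every outcome unchanged.
Holding the reachable choices fixed and varying the unreachable ones freely already gives 2 × 3 = 6 equivalent strategies.
No other strategy reproduces this row, so those 6 are the full class: aUgz, aUgx, aUgy, aUhz, aUhx, aUhy.

6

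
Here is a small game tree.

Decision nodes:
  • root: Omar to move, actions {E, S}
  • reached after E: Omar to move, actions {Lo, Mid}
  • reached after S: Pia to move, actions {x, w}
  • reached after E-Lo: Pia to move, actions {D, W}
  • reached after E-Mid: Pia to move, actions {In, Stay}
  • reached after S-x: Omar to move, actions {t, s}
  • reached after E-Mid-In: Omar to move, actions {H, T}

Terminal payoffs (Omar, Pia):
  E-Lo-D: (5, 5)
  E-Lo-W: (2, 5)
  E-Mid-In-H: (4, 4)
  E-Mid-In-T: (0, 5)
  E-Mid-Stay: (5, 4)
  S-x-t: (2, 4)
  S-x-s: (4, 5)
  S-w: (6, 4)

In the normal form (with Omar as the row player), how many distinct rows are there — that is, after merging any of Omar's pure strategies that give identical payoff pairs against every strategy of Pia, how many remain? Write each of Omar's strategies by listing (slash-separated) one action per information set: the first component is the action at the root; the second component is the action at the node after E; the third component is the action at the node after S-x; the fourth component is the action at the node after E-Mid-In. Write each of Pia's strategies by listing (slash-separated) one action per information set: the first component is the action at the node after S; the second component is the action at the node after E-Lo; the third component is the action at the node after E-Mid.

Omar has 16 pure strategies: E/Lo/t/H, E/Lo/t/T, E/Lo/s/H, E/Lo/s/T, E/Mid/t/H, E/Mid/t/T, E/Mid/s/H, E/Mid/s/T, S/Lo/t/H, S/Lo/t/T, S/Lo/s/H, S/Lo/s/T, S/Mid/t/H, S/Mid/t/T, S/Mid/s/H, S/Mid/s/T. Columns: x/D/In, x/D/Stay, x/W/In, x/W/Stay, w/D/In, w/D/Stay, w/W/In, w/W/Stay.
{E/Lo/t/H, E/Lo/t/T, E/Lo/s/H, E/Lo/s/T} → row (5,5) (5,5) (2,5) (2,5) (5,5) (5,5) (2,5) (2,5)
{E/Mid/t/H, E/Mid/s/H} → row (4,4) (5,4) (4,4) (5,4) (4,4) (5,4) (4,4) (5,4)
{E/Mid/t/T, E/Mid/s/T} → row (0,5) (5,4) (0,5) (5,4) (0,5) (5,4) (0,5) (5,4)
{S/Lo/t/H, S/Lo/t/T, S/Mid/t/H, S/Mid/t/T} → row (2,4) (2,4) (2,4) (2,4) (6,4) (6,4) (6,4) (6,4)
{S/Lo/s/H, S/Lo/s/T, S/Mid/s/H, S/Mid/s/T} → row (4,5) (4,5) (4,5) (4,5) (6,4) (6,4) (6,4) (6,4)
That's 5 distinct rows out of 16 strategies.

5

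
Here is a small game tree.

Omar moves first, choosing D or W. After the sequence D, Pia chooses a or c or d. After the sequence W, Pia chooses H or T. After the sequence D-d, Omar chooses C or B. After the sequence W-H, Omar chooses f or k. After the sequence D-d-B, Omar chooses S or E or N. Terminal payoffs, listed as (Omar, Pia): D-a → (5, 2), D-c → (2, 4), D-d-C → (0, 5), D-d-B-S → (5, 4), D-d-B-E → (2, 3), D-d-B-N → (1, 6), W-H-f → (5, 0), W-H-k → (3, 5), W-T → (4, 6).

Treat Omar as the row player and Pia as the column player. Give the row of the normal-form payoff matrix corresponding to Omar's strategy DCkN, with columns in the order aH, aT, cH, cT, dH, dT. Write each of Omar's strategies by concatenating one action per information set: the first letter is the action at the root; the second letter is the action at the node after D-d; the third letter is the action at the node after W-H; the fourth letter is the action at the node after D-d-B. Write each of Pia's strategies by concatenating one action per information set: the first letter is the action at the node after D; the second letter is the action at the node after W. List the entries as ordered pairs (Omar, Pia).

(5,2) (5,2) (2,4) (2,4) (0,5) (0,5)

vs aH: Omar plays D → Pia plays a at [D] → (5, 2)
vs aT: Omar plays D → Pia plays a at [D] → (5, 2)
vs cH: Omar plays D → Pia plays c at [D] → (2, 4)
vs cT: Omar plays D → Pia plays c at [D] → (2, 4)
vs dH: Omar plays D → Pia plays d at [D] → Omar plays C at [D-d] → (0, 5)
vs dT: Omar plays D → Pia plays d at [D] → Omar plays C at [D-d] → (0, 5)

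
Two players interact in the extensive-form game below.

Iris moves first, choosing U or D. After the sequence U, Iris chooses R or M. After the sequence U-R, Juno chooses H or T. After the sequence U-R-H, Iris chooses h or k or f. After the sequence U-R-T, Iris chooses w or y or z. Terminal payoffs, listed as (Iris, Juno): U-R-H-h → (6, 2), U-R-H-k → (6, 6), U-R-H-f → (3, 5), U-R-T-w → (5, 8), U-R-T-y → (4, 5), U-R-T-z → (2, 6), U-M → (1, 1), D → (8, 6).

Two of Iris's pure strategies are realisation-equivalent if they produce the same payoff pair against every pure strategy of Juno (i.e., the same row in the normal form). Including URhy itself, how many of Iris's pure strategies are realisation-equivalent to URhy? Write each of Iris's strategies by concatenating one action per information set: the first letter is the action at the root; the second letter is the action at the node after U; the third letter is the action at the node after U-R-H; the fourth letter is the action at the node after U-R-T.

Row for URhy (columns H, T): (6,2) (4,5).
Every one of Iris's information sets is on the play path for some reply by Juno when Iris follows URhy.
Changing the action at any of them therefore changes at least one column, so only URhy itself gives this row.

1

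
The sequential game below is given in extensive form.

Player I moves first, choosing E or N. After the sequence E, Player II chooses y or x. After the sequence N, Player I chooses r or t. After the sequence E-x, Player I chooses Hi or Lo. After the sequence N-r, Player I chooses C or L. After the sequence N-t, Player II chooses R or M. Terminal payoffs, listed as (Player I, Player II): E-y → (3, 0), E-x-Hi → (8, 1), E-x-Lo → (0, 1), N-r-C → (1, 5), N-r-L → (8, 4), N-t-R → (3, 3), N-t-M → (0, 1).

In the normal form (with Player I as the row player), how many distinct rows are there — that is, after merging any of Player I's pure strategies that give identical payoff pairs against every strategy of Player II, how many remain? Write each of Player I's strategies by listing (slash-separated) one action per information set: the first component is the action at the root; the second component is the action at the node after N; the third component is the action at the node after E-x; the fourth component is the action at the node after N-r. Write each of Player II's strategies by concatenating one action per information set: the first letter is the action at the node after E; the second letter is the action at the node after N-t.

5

Player I has 16 pure strategies: E/r/Hi/C, E/r/Hi/L, E/r/Lo/C, E/r/Lo/L, E/t/Hi/C, E/t/Hi/L, E/t/Lo/C, E/t/Lo/L, N/r/Hi/C, N/r/Hi/L, N/r/Lo/C, N/r/Lo/L, N/t/Hi/C, N/t/Hi/L, N/t/Lo/C, N/t/Lo/L. Columns: yR, yM, xR, xM.
{E/r/Hi/C, E/r/Hi/L, E/t/Hi/C, E/t/Hi/L} → row (3,0) (3,0) (8,1) (8,1)
{E/r/Lo/C, E/r/Lo/L, E/t/Lo/C, E/t/Lo/L} → row (3,0) (3,0) (0,1) (0,1)
{N/r/Hi/C, N/r/Lo/C} → row (1,5) (1,5) (1,5) (1,5)
{N/r/Hi/L, N/r/Lo/L} → row (8,4) (8,4) (8,4) (8,4)
{N/t/Hi/C, N/t/Hi/L, N/t/Lo/C, N/t/Lo/L} → row (3,3) (0,1) (3,3) (0,1)
That's 5 distinct rows out of 16 strategies.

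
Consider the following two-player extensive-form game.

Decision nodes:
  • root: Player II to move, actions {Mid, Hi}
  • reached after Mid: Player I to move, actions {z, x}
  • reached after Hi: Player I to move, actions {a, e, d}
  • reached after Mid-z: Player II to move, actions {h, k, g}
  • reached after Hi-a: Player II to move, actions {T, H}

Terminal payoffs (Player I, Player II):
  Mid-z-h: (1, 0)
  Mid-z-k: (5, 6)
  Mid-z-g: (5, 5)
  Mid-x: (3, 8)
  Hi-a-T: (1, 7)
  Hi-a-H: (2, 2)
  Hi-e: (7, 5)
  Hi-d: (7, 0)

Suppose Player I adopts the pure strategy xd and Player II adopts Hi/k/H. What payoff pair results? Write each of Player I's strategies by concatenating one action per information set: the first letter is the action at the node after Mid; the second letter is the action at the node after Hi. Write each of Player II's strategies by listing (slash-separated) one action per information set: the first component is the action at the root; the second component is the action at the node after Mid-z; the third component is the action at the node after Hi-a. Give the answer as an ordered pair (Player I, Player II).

Trace the play path from the root:
  Player II plays Hi
  Player I plays d at [Hi]
→ terminal payoff (7, 0).
(Player I's choice at the node after Mid is never reached on this path, so it doesn't affect the outcome.)

(7, 0)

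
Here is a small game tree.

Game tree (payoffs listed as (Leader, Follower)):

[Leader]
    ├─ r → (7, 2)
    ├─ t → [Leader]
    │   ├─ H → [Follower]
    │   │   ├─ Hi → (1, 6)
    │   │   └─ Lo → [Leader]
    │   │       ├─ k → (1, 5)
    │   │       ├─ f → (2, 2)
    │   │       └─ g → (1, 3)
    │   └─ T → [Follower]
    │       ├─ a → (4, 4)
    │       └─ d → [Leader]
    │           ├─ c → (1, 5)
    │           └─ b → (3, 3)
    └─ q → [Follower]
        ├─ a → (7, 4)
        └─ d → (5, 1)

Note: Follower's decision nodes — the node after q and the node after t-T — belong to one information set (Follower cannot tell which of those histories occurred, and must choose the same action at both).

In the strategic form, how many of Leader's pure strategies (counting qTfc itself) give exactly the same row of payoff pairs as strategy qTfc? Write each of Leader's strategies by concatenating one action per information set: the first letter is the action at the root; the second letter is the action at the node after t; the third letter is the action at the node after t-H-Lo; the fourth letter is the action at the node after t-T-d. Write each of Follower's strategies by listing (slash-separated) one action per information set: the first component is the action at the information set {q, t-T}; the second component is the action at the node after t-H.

12

Row for qTfc (columns a/Hi, a/Lo, d/Hi, d/Lo): (7,4) (7,4) (5,1) (5,1).
Under qTfc, Leader's choice at the node after t and at the node after t-H-Lo and at the node after t-T-d can never be reached regardless of what Follower does, so varying those choices leaves every outcome unchanged.
Holding the reachable choices fixed and varying the unreachable ones freely already gives 2 × 3 × 2 = 12 equivalent strategies.
No other strategy reproduces this row, so those 12 are the full class: qHkc, qHkb, qHfc, qHfb, qHgc, qHgb, qTkc, qTkb, qTfc, qTfb, qTgc, qTgb.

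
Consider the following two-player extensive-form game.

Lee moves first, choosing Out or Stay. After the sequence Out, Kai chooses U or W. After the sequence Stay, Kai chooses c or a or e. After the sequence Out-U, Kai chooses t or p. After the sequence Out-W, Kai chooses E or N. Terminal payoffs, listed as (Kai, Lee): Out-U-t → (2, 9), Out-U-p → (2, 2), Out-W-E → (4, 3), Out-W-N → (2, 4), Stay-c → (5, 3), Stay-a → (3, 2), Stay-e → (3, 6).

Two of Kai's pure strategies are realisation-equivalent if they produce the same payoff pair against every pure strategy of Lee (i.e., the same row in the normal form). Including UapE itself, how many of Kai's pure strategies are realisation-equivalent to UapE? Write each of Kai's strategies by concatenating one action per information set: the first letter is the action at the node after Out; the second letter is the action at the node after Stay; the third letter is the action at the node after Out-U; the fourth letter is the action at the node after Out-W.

2

Row for UapE (columns Out, Stay): (2,2) (3,2).
Under UapE, Kai's choice at the node after Out-W can never be reached regardless of what Lee does, so varying those choices leaves every outcome unchanged.
Holding the reachable choices fixed and varying the unreachable one freely already gives 2 equivalent strategies.
No other strategy reproduces this row, so those 2 are the full class: UapE, UapN.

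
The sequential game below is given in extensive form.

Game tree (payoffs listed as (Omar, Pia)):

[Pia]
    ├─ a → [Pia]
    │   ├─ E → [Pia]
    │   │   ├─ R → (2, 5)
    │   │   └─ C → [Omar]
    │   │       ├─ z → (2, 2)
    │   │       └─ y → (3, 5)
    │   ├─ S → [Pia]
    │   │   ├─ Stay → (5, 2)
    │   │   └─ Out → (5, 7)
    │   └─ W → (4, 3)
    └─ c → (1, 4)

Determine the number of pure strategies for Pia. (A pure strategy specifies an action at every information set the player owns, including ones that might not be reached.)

24

Pia owns the root with actions {a, c} — two choices.
Pia owns the node after a with actions {E, S, W} — three choices.
Pia owns the node after a-E with actions {R, C} — two choices.
Pia owns the node after a-S with actions {Stay, Out} — two choices.
A pure strategy fixes one action at each information set independently, so the count is the product 2 × 3 × 2 × 2 = 24.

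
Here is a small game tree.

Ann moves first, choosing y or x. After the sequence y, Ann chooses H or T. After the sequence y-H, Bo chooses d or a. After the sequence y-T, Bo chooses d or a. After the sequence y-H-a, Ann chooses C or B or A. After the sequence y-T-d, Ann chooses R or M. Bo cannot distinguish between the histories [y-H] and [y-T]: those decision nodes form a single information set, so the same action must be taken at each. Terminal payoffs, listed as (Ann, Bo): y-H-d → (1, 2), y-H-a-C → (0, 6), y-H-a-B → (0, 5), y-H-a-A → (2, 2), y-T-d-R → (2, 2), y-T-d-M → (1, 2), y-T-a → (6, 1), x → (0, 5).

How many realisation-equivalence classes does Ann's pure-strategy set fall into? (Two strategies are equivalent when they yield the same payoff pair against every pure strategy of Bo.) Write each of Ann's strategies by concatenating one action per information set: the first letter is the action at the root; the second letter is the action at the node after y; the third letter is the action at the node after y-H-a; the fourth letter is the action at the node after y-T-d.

Ann has 24 pure strategies: yHCR, yHCM, yHBR, yHBM, yHAR, yHAM, yTCR, yTCM, yTBR, yTBM, yTAR, yTAM, xHCR, xHCM, xHBR, xHBM, xHAR, xHAM, xTCR, xTCM, xTBR, xTBM, xTAR, xTAM. Columns: d, a.
{yHCR, yHCM} → row (1,2) (0,6)
{yHBR, yHBM} → row (1,2) (0,5)
{yHAR, yHAM} → row (1,2) (2,2)
{yTCR, yTBR, yTAR} → row (2,2) (6,1)
{yTCM, yTBM, yTAM} → row (1,2) (6,1)
{xHCR, xHCM, xHBR, xHBM, xHAR, xHAM, xTCR, xTCM, xTBR, xTBM, xTAR, xTAM} → row (0,5) (0,5)
That's 6 distinct rows out of 24 strategies.

6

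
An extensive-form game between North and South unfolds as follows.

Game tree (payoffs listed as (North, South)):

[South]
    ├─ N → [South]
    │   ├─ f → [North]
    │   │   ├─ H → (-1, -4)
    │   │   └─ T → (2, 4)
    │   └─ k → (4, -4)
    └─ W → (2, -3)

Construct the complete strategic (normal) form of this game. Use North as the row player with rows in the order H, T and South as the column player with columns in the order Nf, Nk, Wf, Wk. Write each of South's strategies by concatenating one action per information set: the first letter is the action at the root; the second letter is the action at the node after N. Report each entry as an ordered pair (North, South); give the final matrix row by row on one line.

Row H: Nf→(-1,-4), Nk→(4,-4), Wf→(2,-3), Wk→(2,-3)
Row T: Nf→(2,4), Nk→(4,-4), Wf→(2,-3), Wk→(2,-3)

H: (-1,-4) (4,-4) (2,-3) (2,-3) | T: (2,4) (4,-4) (2,-3) (2,-3)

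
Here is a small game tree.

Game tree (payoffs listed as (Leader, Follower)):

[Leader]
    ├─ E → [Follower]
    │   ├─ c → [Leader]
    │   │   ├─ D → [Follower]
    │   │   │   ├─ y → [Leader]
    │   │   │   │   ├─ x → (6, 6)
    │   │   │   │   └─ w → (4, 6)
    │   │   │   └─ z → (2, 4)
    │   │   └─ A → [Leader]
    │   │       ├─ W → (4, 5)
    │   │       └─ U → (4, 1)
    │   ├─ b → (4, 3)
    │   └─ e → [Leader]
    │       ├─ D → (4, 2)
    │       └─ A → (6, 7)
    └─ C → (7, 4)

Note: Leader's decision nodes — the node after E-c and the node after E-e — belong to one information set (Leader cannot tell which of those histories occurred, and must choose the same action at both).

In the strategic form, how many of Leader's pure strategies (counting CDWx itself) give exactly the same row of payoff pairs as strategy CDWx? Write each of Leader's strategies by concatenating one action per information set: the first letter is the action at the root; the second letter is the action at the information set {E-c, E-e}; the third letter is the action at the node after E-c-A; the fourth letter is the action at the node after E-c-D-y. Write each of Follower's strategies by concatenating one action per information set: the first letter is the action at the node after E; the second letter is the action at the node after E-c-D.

8

Row for CDWx (columns cy, cz, by, bz, ey, ez): (7,4) (7,4) (7,4) (7,4) (7,4) (7,4).
Under CDWx, Leader's choice at the information set {E-c, E-e} and at the node after E-c-A and at the node after E-c-D-y can never be reached regardless of what Follower does, so varying those choices leaves every outcome unchanged.
Holding the reachable choices fixed and varying the unreachable ones freely already gives 2 × 2 × 2 = 8 equivalent strategies.
No other strategy reproduces this row, so those 8 are the full class: CDWx, CDWw, CDUx, CDUw, CAWx, CAWw, CAUx, CAUw.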